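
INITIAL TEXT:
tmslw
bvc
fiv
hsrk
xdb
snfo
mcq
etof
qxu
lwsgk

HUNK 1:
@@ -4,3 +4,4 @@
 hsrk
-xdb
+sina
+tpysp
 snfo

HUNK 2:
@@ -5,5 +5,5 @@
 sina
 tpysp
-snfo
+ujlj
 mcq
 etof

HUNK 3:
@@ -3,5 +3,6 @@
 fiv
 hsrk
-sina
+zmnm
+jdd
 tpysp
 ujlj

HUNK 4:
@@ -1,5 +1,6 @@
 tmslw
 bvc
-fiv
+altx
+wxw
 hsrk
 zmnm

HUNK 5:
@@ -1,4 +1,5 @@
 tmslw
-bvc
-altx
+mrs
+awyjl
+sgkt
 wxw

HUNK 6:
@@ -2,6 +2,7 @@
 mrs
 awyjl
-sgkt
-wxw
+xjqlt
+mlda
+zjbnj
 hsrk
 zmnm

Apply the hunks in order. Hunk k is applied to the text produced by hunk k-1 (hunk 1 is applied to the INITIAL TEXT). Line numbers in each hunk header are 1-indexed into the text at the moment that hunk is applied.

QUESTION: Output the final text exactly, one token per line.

Answer: tmslw
mrs
awyjl
xjqlt
mlda
zjbnj
hsrk
zmnm
jdd
tpysp
ujlj
mcq
etof
qxu
lwsgk

Derivation:
Hunk 1: at line 4 remove [xdb] add [sina,tpysp] -> 11 lines: tmslw bvc fiv hsrk sina tpysp snfo mcq etof qxu lwsgk
Hunk 2: at line 5 remove [snfo] add [ujlj] -> 11 lines: tmslw bvc fiv hsrk sina tpysp ujlj mcq etof qxu lwsgk
Hunk 3: at line 3 remove [sina] add [zmnm,jdd] -> 12 lines: tmslw bvc fiv hsrk zmnm jdd tpysp ujlj mcq etof qxu lwsgk
Hunk 4: at line 1 remove [fiv] add [altx,wxw] -> 13 lines: tmslw bvc altx wxw hsrk zmnm jdd tpysp ujlj mcq etof qxu lwsgk
Hunk 5: at line 1 remove [bvc,altx] add [mrs,awyjl,sgkt] -> 14 lines: tmslw mrs awyjl sgkt wxw hsrk zmnm jdd tpysp ujlj mcq etof qxu lwsgk
Hunk 6: at line 2 remove [sgkt,wxw] add [xjqlt,mlda,zjbnj] -> 15 lines: tmslw mrs awyjl xjqlt mlda zjbnj hsrk zmnm jdd tpysp ujlj mcq etof qxu lwsgk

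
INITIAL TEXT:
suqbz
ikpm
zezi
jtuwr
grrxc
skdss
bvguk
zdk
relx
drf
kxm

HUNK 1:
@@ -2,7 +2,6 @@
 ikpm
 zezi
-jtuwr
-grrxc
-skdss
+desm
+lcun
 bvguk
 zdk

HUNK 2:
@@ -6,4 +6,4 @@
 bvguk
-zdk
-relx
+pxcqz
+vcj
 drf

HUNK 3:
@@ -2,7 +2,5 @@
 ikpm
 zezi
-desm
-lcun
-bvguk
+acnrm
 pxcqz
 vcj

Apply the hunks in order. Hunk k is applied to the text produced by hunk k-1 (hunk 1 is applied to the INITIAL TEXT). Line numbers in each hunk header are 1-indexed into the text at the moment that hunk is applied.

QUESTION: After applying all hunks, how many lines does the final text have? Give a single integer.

Answer: 8

Derivation:
Hunk 1: at line 2 remove [jtuwr,grrxc,skdss] add [desm,lcun] -> 10 lines: suqbz ikpm zezi desm lcun bvguk zdk relx drf kxm
Hunk 2: at line 6 remove [zdk,relx] add [pxcqz,vcj] -> 10 lines: suqbz ikpm zezi desm lcun bvguk pxcqz vcj drf kxm
Hunk 3: at line 2 remove [desm,lcun,bvguk] add [acnrm] -> 8 lines: suqbz ikpm zezi acnrm pxcqz vcj drf kxm
Final line count: 8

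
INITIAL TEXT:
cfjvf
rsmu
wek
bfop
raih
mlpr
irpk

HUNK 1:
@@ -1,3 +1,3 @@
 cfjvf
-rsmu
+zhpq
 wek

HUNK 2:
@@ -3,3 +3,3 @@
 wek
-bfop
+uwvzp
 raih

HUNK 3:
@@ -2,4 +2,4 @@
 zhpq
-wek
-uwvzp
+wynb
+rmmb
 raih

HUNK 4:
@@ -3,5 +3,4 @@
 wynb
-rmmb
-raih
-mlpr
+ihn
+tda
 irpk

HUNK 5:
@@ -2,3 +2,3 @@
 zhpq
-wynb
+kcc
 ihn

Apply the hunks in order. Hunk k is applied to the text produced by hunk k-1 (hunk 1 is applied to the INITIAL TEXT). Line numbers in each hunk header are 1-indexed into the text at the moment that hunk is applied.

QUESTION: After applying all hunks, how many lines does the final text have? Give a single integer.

Hunk 1: at line 1 remove [rsmu] add [zhpq] -> 7 lines: cfjvf zhpq wek bfop raih mlpr irpk
Hunk 2: at line 3 remove [bfop] add [uwvzp] -> 7 lines: cfjvf zhpq wek uwvzp raih mlpr irpk
Hunk 3: at line 2 remove [wek,uwvzp] add [wynb,rmmb] -> 7 lines: cfjvf zhpq wynb rmmb raih mlpr irpk
Hunk 4: at line 3 remove [rmmb,raih,mlpr] add [ihn,tda] -> 6 lines: cfjvf zhpq wynb ihn tda irpk
Hunk 5: at line 2 remove [wynb] add [kcc] -> 6 lines: cfjvf zhpq kcc ihn tda irpk
Final line count: 6

Answer: 6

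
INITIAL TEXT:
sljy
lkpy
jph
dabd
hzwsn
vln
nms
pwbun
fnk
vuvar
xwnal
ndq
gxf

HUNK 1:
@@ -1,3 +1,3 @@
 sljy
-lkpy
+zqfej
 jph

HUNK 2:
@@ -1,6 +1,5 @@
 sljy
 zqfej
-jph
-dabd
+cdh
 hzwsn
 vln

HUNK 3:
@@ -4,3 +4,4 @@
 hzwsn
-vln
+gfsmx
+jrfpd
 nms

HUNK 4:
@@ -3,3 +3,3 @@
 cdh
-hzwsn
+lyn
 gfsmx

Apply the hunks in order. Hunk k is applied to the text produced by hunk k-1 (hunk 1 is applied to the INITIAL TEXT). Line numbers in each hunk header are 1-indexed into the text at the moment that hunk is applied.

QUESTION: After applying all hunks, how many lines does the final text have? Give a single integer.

Hunk 1: at line 1 remove [lkpy] add [zqfej] -> 13 lines: sljy zqfej jph dabd hzwsn vln nms pwbun fnk vuvar xwnal ndq gxf
Hunk 2: at line 1 remove [jph,dabd] add [cdh] -> 12 lines: sljy zqfej cdh hzwsn vln nms pwbun fnk vuvar xwnal ndq gxf
Hunk 3: at line 4 remove [vln] add [gfsmx,jrfpd] -> 13 lines: sljy zqfej cdh hzwsn gfsmx jrfpd nms pwbun fnk vuvar xwnal ndq gxf
Hunk 4: at line 3 remove [hzwsn] add [lyn] -> 13 lines: sljy zqfej cdh lyn gfsmx jrfpd nms pwbun fnk vuvar xwnal ndq gxf
Final line count: 13

Answer: 13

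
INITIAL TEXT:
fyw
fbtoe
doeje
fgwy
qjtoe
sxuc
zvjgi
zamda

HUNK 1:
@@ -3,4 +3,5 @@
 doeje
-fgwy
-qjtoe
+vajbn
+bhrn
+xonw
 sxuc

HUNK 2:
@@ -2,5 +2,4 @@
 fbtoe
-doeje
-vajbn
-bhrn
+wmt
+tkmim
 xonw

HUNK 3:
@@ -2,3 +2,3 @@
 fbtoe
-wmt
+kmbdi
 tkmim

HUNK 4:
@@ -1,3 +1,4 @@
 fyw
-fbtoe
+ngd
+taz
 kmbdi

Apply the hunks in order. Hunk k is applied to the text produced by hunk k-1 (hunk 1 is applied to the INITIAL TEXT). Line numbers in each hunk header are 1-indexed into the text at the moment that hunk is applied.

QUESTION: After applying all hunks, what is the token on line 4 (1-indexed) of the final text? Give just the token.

Answer: kmbdi

Derivation:
Hunk 1: at line 3 remove [fgwy,qjtoe] add [vajbn,bhrn,xonw] -> 9 lines: fyw fbtoe doeje vajbn bhrn xonw sxuc zvjgi zamda
Hunk 2: at line 2 remove [doeje,vajbn,bhrn] add [wmt,tkmim] -> 8 lines: fyw fbtoe wmt tkmim xonw sxuc zvjgi zamda
Hunk 3: at line 2 remove [wmt] add [kmbdi] -> 8 lines: fyw fbtoe kmbdi tkmim xonw sxuc zvjgi zamda
Hunk 4: at line 1 remove [fbtoe] add [ngd,taz] -> 9 lines: fyw ngd taz kmbdi tkmim xonw sxuc zvjgi zamda
Final line 4: kmbdi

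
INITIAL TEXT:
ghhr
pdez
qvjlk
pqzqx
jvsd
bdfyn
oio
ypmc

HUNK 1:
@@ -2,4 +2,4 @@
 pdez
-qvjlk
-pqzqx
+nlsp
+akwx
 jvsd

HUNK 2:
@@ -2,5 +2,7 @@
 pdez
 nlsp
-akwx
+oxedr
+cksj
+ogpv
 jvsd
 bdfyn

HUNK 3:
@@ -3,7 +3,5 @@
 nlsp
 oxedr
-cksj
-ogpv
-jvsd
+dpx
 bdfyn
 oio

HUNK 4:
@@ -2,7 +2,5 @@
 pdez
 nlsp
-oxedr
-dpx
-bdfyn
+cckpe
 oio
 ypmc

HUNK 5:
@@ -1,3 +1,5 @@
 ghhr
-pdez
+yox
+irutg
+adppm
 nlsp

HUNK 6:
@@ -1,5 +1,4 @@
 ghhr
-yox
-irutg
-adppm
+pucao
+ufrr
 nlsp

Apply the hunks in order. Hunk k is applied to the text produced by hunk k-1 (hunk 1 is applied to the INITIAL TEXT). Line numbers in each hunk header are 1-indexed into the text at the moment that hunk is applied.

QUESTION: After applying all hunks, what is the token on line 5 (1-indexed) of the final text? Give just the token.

Hunk 1: at line 2 remove [qvjlk,pqzqx] add [nlsp,akwx] -> 8 lines: ghhr pdez nlsp akwx jvsd bdfyn oio ypmc
Hunk 2: at line 2 remove [akwx] add [oxedr,cksj,ogpv] -> 10 lines: ghhr pdez nlsp oxedr cksj ogpv jvsd bdfyn oio ypmc
Hunk 3: at line 3 remove [cksj,ogpv,jvsd] add [dpx] -> 8 lines: ghhr pdez nlsp oxedr dpx bdfyn oio ypmc
Hunk 4: at line 2 remove [oxedr,dpx,bdfyn] add [cckpe] -> 6 lines: ghhr pdez nlsp cckpe oio ypmc
Hunk 5: at line 1 remove [pdez] add [yox,irutg,adppm] -> 8 lines: ghhr yox irutg adppm nlsp cckpe oio ypmc
Hunk 6: at line 1 remove [yox,irutg,adppm] add [pucao,ufrr] -> 7 lines: ghhr pucao ufrr nlsp cckpe oio ypmc
Final line 5: cckpe

Answer: cckpe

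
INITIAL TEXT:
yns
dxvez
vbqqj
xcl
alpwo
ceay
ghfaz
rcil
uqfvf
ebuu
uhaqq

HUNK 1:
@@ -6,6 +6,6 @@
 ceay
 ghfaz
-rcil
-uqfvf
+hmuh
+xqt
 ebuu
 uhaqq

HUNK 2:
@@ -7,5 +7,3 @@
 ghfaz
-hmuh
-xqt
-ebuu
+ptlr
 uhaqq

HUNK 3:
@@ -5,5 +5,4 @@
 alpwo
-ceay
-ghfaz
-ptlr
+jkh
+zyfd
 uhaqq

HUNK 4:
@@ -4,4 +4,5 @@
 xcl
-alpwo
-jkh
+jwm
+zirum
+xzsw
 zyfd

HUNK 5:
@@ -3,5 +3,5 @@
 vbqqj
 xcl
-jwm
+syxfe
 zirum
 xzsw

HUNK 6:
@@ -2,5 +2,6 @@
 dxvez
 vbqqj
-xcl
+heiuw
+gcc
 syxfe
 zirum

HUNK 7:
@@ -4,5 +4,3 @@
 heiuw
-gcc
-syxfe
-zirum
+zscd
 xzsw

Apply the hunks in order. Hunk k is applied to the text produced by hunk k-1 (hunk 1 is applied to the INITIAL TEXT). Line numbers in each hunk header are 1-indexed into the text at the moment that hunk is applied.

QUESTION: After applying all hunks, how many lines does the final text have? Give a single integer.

Answer: 8

Derivation:
Hunk 1: at line 6 remove [rcil,uqfvf] add [hmuh,xqt] -> 11 lines: yns dxvez vbqqj xcl alpwo ceay ghfaz hmuh xqt ebuu uhaqq
Hunk 2: at line 7 remove [hmuh,xqt,ebuu] add [ptlr] -> 9 lines: yns dxvez vbqqj xcl alpwo ceay ghfaz ptlr uhaqq
Hunk 3: at line 5 remove [ceay,ghfaz,ptlr] add [jkh,zyfd] -> 8 lines: yns dxvez vbqqj xcl alpwo jkh zyfd uhaqq
Hunk 4: at line 4 remove [alpwo,jkh] add [jwm,zirum,xzsw] -> 9 lines: yns dxvez vbqqj xcl jwm zirum xzsw zyfd uhaqq
Hunk 5: at line 3 remove [jwm] add [syxfe] -> 9 lines: yns dxvez vbqqj xcl syxfe zirum xzsw zyfd uhaqq
Hunk 6: at line 2 remove [xcl] add [heiuw,gcc] -> 10 lines: yns dxvez vbqqj heiuw gcc syxfe zirum xzsw zyfd uhaqq
Hunk 7: at line 4 remove [gcc,syxfe,zirum] add [zscd] -> 8 lines: yns dxvez vbqqj heiuw zscd xzsw zyfd uhaqq
Final line count: 8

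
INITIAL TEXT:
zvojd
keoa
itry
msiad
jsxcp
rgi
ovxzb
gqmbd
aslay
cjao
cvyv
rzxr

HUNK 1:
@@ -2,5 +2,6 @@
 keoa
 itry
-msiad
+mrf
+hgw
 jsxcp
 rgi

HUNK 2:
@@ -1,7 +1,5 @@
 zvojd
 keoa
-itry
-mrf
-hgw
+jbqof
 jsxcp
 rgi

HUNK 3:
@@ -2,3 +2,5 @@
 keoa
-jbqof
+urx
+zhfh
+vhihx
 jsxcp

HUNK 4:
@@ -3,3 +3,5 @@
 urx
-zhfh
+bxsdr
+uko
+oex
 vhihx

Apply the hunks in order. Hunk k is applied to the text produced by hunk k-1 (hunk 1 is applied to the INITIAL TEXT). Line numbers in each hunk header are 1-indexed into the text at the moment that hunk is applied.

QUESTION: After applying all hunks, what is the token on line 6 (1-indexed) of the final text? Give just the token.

Answer: oex

Derivation:
Hunk 1: at line 2 remove [msiad] add [mrf,hgw] -> 13 lines: zvojd keoa itry mrf hgw jsxcp rgi ovxzb gqmbd aslay cjao cvyv rzxr
Hunk 2: at line 1 remove [itry,mrf,hgw] add [jbqof] -> 11 lines: zvojd keoa jbqof jsxcp rgi ovxzb gqmbd aslay cjao cvyv rzxr
Hunk 3: at line 2 remove [jbqof] add [urx,zhfh,vhihx] -> 13 lines: zvojd keoa urx zhfh vhihx jsxcp rgi ovxzb gqmbd aslay cjao cvyv rzxr
Hunk 4: at line 3 remove [zhfh] add [bxsdr,uko,oex] -> 15 lines: zvojd keoa urx bxsdr uko oex vhihx jsxcp rgi ovxzb gqmbd aslay cjao cvyv rzxr
Final line 6: oex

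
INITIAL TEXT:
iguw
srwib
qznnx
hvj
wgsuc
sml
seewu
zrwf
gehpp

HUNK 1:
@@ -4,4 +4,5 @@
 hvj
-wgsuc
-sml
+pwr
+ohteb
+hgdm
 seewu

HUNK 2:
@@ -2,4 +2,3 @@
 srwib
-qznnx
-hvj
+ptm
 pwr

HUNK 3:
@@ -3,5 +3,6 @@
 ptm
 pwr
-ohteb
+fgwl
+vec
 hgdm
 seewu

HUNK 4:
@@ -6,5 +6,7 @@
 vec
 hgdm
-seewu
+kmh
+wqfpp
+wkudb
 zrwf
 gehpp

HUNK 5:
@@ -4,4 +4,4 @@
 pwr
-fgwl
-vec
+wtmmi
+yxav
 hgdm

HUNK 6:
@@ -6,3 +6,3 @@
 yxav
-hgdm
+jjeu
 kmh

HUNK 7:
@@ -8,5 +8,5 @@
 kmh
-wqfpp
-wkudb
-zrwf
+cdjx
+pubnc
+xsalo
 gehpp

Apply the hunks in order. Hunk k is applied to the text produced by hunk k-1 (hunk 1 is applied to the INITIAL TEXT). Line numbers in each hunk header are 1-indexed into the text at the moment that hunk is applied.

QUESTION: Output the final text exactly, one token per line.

Hunk 1: at line 4 remove [wgsuc,sml] add [pwr,ohteb,hgdm] -> 10 lines: iguw srwib qznnx hvj pwr ohteb hgdm seewu zrwf gehpp
Hunk 2: at line 2 remove [qznnx,hvj] add [ptm] -> 9 lines: iguw srwib ptm pwr ohteb hgdm seewu zrwf gehpp
Hunk 3: at line 3 remove [ohteb] add [fgwl,vec] -> 10 lines: iguw srwib ptm pwr fgwl vec hgdm seewu zrwf gehpp
Hunk 4: at line 6 remove [seewu] add [kmh,wqfpp,wkudb] -> 12 lines: iguw srwib ptm pwr fgwl vec hgdm kmh wqfpp wkudb zrwf gehpp
Hunk 5: at line 4 remove [fgwl,vec] add [wtmmi,yxav] -> 12 lines: iguw srwib ptm pwr wtmmi yxav hgdm kmh wqfpp wkudb zrwf gehpp
Hunk 6: at line 6 remove [hgdm] add [jjeu] -> 12 lines: iguw srwib ptm pwr wtmmi yxav jjeu kmh wqfpp wkudb zrwf gehpp
Hunk 7: at line 8 remove [wqfpp,wkudb,zrwf] add [cdjx,pubnc,xsalo] -> 12 lines: iguw srwib ptm pwr wtmmi yxav jjeu kmh cdjx pubnc xsalo gehpp

Answer: iguw
srwib
ptm
pwr
wtmmi
yxav
jjeu
kmh
cdjx
pubnc
xsalo
gehpp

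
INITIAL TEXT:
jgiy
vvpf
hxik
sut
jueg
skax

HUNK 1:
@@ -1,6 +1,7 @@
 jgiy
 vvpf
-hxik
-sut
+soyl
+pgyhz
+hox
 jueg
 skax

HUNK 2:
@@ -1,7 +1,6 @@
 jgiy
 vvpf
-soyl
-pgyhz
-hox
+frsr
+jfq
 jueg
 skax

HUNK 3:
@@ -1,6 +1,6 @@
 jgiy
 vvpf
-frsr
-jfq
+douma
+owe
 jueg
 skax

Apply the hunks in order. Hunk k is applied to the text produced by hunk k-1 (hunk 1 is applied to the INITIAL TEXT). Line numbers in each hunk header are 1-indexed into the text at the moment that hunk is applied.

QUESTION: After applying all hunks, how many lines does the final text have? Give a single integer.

Hunk 1: at line 1 remove [hxik,sut] add [soyl,pgyhz,hox] -> 7 lines: jgiy vvpf soyl pgyhz hox jueg skax
Hunk 2: at line 1 remove [soyl,pgyhz,hox] add [frsr,jfq] -> 6 lines: jgiy vvpf frsr jfq jueg skax
Hunk 3: at line 1 remove [frsr,jfq] add [douma,owe] -> 6 lines: jgiy vvpf douma owe jueg skax
Final line count: 6

Answer: 6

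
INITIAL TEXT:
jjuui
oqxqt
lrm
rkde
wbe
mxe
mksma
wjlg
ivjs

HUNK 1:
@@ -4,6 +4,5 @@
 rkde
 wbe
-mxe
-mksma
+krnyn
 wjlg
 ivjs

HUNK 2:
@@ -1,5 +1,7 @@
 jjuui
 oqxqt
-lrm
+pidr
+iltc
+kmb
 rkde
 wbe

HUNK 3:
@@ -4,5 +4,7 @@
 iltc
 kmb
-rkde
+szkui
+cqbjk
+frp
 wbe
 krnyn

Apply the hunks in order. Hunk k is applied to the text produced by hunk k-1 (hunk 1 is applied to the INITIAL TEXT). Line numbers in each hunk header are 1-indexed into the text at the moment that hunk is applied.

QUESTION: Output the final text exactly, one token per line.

Hunk 1: at line 4 remove [mxe,mksma] add [krnyn] -> 8 lines: jjuui oqxqt lrm rkde wbe krnyn wjlg ivjs
Hunk 2: at line 1 remove [lrm] add [pidr,iltc,kmb] -> 10 lines: jjuui oqxqt pidr iltc kmb rkde wbe krnyn wjlg ivjs
Hunk 3: at line 4 remove [rkde] add [szkui,cqbjk,frp] -> 12 lines: jjuui oqxqt pidr iltc kmb szkui cqbjk frp wbe krnyn wjlg ivjs

Answer: jjuui
oqxqt
pidr
iltc
kmb
szkui
cqbjk
frp
wbe
krnyn
wjlg
ivjs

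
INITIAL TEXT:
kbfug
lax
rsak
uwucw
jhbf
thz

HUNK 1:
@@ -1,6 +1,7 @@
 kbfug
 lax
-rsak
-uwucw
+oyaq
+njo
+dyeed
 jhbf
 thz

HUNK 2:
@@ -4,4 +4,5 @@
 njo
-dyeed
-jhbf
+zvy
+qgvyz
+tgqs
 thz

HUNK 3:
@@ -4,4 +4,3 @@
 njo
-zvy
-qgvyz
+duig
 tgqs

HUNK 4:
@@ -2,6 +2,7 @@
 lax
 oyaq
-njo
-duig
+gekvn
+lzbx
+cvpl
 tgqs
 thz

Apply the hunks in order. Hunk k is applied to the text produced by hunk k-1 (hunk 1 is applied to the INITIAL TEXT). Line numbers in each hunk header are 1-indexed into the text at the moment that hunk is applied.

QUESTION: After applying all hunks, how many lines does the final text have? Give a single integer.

Answer: 8

Derivation:
Hunk 1: at line 1 remove [rsak,uwucw] add [oyaq,njo,dyeed] -> 7 lines: kbfug lax oyaq njo dyeed jhbf thz
Hunk 2: at line 4 remove [dyeed,jhbf] add [zvy,qgvyz,tgqs] -> 8 lines: kbfug lax oyaq njo zvy qgvyz tgqs thz
Hunk 3: at line 4 remove [zvy,qgvyz] add [duig] -> 7 lines: kbfug lax oyaq njo duig tgqs thz
Hunk 4: at line 2 remove [njo,duig] add [gekvn,lzbx,cvpl] -> 8 lines: kbfug lax oyaq gekvn lzbx cvpl tgqs thz
Final line count: 8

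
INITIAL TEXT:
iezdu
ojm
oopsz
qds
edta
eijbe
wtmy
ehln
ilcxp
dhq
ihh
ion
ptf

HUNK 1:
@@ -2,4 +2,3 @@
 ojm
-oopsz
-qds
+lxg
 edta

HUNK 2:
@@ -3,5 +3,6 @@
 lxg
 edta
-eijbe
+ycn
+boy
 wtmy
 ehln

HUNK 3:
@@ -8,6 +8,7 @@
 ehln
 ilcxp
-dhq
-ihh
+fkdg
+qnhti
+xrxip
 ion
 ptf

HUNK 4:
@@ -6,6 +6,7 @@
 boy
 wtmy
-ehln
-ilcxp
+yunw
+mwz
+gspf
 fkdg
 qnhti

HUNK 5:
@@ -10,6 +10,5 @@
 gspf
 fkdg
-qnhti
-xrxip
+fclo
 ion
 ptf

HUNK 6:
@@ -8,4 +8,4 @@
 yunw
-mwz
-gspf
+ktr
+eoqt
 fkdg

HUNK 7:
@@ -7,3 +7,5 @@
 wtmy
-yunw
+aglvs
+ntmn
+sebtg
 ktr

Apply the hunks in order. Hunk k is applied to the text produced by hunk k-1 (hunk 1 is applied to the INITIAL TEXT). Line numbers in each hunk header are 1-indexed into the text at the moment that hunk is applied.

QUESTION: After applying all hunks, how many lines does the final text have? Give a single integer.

Hunk 1: at line 2 remove [oopsz,qds] add [lxg] -> 12 lines: iezdu ojm lxg edta eijbe wtmy ehln ilcxp dhq ihh ion ptf
Hunk 2: at line 3 remove [eijbe] add [ycn,boy] -> 13 lines: iezdu ojm lxg edta ycn boy wtmy ehln ilcxp dhq ihh ion ptf
Hunk 3: at line 8 remove [dhq,ihh] add [fkdg,qnhti,xrxip] -> 14 lines: iezdu ojm lxg edta ycn boy wtmy ehln ilcxp fkdg qnhti xrxip ion ptf
Hunk 4: at line 6 remove [ehln,ilcxp] add [yunw,mwz,gspf] -> 15 lines: iezdu ojm lxg edta ycn boy wtmy yunw mwz gspf fkdg qnhti xrxip ion ptf
Hunk 5: at line 10 remove [qnhti,xrxip] add [fclo] -> 14 lines: iezdu ojm lxg edta ycn boy wtmy yunw mwz gspf fkdg fclo ion ptf
Hunk 6: at line 8 remove [mwz,gspf] add [ktr,eoqt] -> 14 lines: iezdu ojm lxg edta ycn boy wtmy yunw ktr eoqt fkdg fclo ion ptf
Hunk 7: at line 7 remove [yunw] add [aglvs,ntmn,sebtg] -> 16 lines: iezdu ojm lxg edta ycn boy wtmy aglvs ntmn sebtg ktr eoqt fkdg fclo ion ptf
Final line count: 16

Answer: 16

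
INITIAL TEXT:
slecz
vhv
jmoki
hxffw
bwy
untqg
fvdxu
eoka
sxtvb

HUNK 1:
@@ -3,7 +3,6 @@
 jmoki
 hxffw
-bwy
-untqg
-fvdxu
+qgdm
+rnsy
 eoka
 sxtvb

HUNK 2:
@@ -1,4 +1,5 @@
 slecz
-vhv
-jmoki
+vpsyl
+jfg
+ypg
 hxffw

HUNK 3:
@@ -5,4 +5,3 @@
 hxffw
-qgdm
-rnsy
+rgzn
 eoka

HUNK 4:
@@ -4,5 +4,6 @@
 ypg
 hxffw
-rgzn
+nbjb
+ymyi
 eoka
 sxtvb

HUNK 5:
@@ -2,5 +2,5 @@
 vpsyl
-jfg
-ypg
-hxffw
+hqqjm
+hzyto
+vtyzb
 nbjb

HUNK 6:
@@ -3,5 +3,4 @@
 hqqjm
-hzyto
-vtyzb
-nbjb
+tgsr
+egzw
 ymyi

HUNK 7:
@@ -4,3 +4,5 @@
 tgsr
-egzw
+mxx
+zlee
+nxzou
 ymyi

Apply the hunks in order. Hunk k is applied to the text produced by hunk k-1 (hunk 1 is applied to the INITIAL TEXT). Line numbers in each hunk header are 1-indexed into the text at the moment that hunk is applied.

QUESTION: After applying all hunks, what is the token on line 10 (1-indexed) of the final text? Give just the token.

Answer: sxtvb

Derivation:
Hunk 1: at line 3 remove [bwy,untqg,fvdxu] add [qgdm,rnsy] -> 8 lines: slecz vhv jmoki hxffw qgdm rnsy eoka sxtvb
Hunk 2: at line 1 remove [vhv,jmoki] add [vpsyl,jfg,ypg] -> 9 lines: slecz vpsyl jfg ypg hxffw qgdm rnsy eoka sxtvb
Hunk 3: at line 5 remove [qgdm,rnsy] add [rgzn] -> 8 lines: slecz vpsyl jfg ypg hxffw rgzn eoka sxtvb
Hunk 4: at line 4 remove [rgzn] add [nbjb,ymyi] -> 9 lines: slecz vpsyl jfg ypg hxffw nbjb ymyi eoka sxtvb
Hunk 5: at line 2 remove [jfg,ypg,hxffw] add [hqqjm,hzyto,vtyzb] -> 9 lines: slecz vpsyl hqqjm hzyto vtyzb nbjb ymyi eoka sxtvb
Hunk 6: at line 3 remove [hzyto,vtyzb,nbjb] add [tgsr,egzw] -> 8 lines: slecz vpsyl hqqjm tgsr egzw ymyi eoka sxtvb
Hunk 7: at line 4 remove [egzw] add [mxx,zlee,nxzou] -> 10 lines: slecz vpsyl hqqjm tgsr mxx zlee nxzou ymyi eoka sxtvb
Final line 10: sxtvb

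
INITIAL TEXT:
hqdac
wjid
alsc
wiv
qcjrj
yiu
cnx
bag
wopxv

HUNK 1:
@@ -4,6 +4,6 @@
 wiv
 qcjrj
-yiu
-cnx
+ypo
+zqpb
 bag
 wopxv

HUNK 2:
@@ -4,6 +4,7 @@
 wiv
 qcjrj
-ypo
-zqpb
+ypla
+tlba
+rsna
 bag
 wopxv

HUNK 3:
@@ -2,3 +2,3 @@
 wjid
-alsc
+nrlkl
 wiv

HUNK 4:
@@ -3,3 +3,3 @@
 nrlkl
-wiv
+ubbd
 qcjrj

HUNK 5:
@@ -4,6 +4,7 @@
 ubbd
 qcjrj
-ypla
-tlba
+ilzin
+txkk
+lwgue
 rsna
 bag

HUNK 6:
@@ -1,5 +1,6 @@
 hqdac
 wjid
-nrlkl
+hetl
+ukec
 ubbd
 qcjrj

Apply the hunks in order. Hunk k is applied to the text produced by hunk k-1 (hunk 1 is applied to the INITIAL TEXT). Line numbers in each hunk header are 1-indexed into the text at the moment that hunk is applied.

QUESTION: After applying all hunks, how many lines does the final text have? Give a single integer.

Answer: 12

Derivation:
Hunk 1: at line 4 remove [yiu,cnx] add [ypo,zqpb] -> 9 lines: hqdac wjid alsc wiv qcjrj ypo zqpb bag wopxv
Hunk 2: at line 4 remove [ypo,zqpb] add [ypla,tlba,rsna] -> 10 lines: hqdac wjid alsc wiv qcjrj ypla tlba rsna bag wopxv
Hunk 3: at line 2 remove [alsc] add [nrlkl] -> 10 lines: hqdac wjid nrlkl wiv qcjrj ypla tlba rsna bag wopxv
Hunk 4: at line 3 remove [wiv] add [ubbd] -> 10 lines: hqdac wjid nrlkl ubbd qcjrj ypla tlba rsna bag wopxv
Hunk 5: at line 4 remove [ypla,tlba] add [ilzin,txkk,lwgue] -> 11 lines: hqdac wjid nrlkl ubbd qcjrj ilzin txkk lwgue rsna bag wopxv
Hunk 6: at line 1 remove [nrlkl] add [hetl,ukec] -> 12 lines: hqdac wjid hetl ukec ubbd qcjrj ilzin txkk lwgue rsna bag wopxv
Final line count: 12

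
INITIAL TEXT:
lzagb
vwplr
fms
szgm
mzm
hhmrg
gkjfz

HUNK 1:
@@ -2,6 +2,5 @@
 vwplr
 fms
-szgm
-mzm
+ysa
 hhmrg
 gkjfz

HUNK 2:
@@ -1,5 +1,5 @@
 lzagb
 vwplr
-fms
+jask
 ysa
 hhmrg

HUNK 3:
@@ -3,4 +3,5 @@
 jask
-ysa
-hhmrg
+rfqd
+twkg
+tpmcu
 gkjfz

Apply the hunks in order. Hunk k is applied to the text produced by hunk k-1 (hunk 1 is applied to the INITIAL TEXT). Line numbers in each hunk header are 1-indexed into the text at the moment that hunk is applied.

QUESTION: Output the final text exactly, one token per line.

Hunk 1: at line 2 remove [szgm,mzm] add [ysa] -> 6 lines: lzagb vwplr fms ysa hhmrg gkjfz
Hunk 2: at line 1 remove [fms] add [jask] -> 6 lines: lzagb vwplr jask ysa hhmrg gkjfz
Hunk 3: at line 3 remove [ysa,hhmrg] add [rfqd,twkg,tpmcu] -> 7 lines: lzagb vwplr jask rfqd twkg tpmcu gkjfz

Answer: lzagb
vwplr
jask
rfqd
twkg
tpmcu
gkjfz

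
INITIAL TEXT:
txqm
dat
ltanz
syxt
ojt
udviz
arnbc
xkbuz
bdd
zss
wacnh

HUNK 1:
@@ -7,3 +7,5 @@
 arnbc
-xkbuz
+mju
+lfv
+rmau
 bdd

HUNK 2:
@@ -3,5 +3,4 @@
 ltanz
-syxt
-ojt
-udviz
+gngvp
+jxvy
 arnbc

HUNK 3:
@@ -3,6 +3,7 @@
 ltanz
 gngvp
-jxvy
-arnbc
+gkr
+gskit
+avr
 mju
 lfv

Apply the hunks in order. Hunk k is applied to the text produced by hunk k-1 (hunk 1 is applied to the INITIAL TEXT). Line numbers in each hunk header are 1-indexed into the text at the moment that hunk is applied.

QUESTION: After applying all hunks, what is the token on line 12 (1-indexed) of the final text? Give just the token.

Answer: zss

Derivation:
Hunk 1: at line 7 remove [xkbuz] add [mju,lfv,rmau] -> 13 lines: txqm dat ltanz syxt ojt udviz arnbc mju lfv rmau bdd zss wacnh
Hunk 2: at line 3 remove [syxt,ojt,udviz] add [gngvp,jxvy] -> 12 lines: txqm dat ltanz gngvp jxvy arnbc mju lfv rmau bdd zss wacnh
Hunk 3: at line 3 remove [jxvy,arnbc] add [gkr,gskit,avr] -> 13 lines: txqm dat ltanz gngvp gkr gskit avr mju lfv rmau bdd zss wacnh
Final line 12: zss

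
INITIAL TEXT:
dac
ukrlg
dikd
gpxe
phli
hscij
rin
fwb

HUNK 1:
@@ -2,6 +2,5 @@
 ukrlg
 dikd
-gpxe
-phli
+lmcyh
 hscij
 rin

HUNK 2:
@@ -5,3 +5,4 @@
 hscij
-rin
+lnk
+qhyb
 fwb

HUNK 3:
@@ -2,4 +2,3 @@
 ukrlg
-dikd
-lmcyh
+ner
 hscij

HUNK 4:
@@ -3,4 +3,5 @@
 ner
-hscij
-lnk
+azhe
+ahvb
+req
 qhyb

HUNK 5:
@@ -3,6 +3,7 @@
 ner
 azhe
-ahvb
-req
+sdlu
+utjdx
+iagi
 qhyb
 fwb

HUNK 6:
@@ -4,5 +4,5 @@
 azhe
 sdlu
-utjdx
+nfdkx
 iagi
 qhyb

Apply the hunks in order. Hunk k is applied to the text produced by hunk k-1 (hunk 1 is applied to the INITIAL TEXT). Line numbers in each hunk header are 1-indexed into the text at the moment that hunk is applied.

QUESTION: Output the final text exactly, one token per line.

Hunk 1: at line 2 remove [gpxe,phli] add [lmcyh] -> 7 lines: dac ukrlg dikd lmcyh hscij rin fwb
Hunk 2: at line 5 remove [rin] add [lnk,qhyb] -> 8 lines: dac ukrlg dikd lmcyh hscij lnk qhyb fwb
Hunk 3: at line 2 remove [dikd,lmcyh] add [ner] -> 7 lines: dac ukrlg ner hscij lnk qhyb fwb
Hunk 4: at line 3 remove [hscij,lnk] add [azhe,ahvb,req] -> 8 lines: dac ukrlg ner azhe ahvb req qhyb fwb
Hunk 5: at line 3 remove [ahvb,req] add [sdlu,utjdx,iagi] -> 9 lines: dac ukrlg ner azhe sdlu utjdx iagi qhyb fwb
Hunk 6: at line 4 remove [utjdx] add [nfdkx] -> 9 lines: dac ukrlg ner azhe sdlu nfdkx iagi qhyb fwb

Answer: dac
ukrlg
ner
azhe
sdlu
nfdkx
iagi
qhyb
fwb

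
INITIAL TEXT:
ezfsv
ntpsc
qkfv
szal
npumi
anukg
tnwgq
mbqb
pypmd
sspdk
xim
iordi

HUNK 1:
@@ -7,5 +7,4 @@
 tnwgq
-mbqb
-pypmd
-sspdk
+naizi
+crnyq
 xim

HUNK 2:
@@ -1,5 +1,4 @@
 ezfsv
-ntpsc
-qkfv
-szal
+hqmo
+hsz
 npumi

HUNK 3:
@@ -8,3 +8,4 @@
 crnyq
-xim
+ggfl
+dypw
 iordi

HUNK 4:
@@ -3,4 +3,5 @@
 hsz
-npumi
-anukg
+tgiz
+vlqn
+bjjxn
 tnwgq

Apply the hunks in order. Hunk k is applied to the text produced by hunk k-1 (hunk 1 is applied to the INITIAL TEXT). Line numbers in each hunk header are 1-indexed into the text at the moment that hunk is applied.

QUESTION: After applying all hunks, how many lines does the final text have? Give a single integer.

Hunk 1: at line 7 remove [mbqb,pypmd,sspdk] add [naizi,crnyq] -> 11 lines: ezfsv ntpsc qkfv szal npumi anukg tnwgq naizi crnyq xim iordi
Hunk 2: at line 1 remove [ntpsc,qkfv,szal] add [hqmo,hsz] -> 10 lines: ezfsv hqmo hsz npumi anukg tnwgq naizi crnyq xim iordi
Hunk 3: at line 8 remove [xim] add [ggfl,dypw] -> 11 lines: ezfsv hqmo hsz npumi anukg tnwgq naizi crnyq ggfl dypw iordi
Hunk 4: at line 3 remove [npumi,anukg] add [tgiz,vlqn,bjjxn] -> 12 lines: ezfsv hqmo hsz tgiz vlqn bjjxn tnwgq naizi crnyq ggfl dypw iordi
Final line count: 12

Answer: 12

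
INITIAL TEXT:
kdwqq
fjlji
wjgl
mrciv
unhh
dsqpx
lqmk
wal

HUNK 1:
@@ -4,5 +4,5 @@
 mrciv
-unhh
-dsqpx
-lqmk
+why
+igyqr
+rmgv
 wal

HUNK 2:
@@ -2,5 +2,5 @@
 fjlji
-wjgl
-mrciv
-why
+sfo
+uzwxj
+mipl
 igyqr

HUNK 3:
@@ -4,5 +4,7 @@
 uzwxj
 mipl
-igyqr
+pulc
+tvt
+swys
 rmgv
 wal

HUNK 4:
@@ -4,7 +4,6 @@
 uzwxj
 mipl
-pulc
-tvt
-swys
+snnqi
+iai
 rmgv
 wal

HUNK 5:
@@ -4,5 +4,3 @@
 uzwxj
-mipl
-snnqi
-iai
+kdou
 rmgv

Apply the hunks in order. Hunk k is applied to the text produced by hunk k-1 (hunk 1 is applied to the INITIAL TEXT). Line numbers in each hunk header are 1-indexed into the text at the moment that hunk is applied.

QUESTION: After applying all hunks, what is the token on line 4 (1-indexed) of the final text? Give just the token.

Hunk 1: at line 4 remove [unhh,dsqpx,lqmk] add [why,igyqr,rmgv] -> 8 lines: kdwqq fjlji wjgl mrciv why igyqr rmgv wal
Hunk 2: at line 2 remove [wjgl,mrciv,why] add [sfo,uzwxj,mipl] -> 8 lines: kdwqq fjlji sfo uzwxj mipl igyqr rmgv wal
Hunk 3: at line 4 remove [igyqr] add [pulc,tvt,swys] -> 10 lines: kdwqq fjlji sfo uzwxj mipl pulc tvt swys rmgv wal
Hunk 4: at line 4 remove [pulc,tvt,swys] add [snnqi,iai] -> 9 lines: kdwqq fjlji sfo uzwxj mipl snnqi iai rmgv wal
Hunk 5: at line 4 remove [mipl,snnqi,iai] add [kdou] -> 7 lines: kdwqq fjlji sfo uzwxj kdou rmgv wal
Final line 4: uzwxj

Answer: uzwxj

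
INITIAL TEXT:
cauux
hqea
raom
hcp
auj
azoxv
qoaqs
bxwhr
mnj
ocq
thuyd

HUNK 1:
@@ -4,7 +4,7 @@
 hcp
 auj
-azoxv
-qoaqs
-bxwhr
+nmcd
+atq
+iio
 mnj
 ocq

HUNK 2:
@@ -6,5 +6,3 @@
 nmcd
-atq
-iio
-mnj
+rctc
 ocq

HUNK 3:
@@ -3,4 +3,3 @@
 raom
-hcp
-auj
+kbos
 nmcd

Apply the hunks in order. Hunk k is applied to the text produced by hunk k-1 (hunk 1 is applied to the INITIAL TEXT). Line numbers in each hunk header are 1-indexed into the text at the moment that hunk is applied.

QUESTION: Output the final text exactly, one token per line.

Answer: cauux
hqea
raom
kbos
nmcd
rctc
ocq
thuyd

Derivation:
Hunk 1: at line 4 remove [azoxv,qoaqs,bxwhr] add [nmcd,atq,iio] -> 11 lines: cauux hqea raom hcp auj nmcd atq iio mnj ocq thuyd
Hunk 2: at line 6 remove [atq,iio,mnj] add [rctc] -> 9 lines: cauux hqea raom hcp auj nmcd rctc ocq thuyd
Hunk 3: at line 3 remove [hcp,auj] add [kbos] -> 8 lines: cauux hqea raom kbos nmcd rctc ocq thuyd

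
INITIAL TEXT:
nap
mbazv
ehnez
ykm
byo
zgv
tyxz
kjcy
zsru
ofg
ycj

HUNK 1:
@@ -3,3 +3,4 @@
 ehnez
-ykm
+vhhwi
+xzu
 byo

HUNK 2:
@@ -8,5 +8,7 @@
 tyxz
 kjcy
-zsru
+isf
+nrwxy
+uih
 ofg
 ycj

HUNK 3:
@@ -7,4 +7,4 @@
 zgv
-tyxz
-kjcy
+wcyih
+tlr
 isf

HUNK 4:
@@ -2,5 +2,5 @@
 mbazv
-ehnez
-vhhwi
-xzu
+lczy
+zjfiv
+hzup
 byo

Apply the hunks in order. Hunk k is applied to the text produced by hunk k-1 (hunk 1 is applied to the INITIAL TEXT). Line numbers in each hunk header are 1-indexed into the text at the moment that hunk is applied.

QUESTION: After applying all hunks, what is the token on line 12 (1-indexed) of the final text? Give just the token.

Hunk 1: at line 3 remove [ykm] add [vhhwi,xzu] -> 12 lines: nap mbazv ehnez vhhwi xzu byo zgv tyxz kjcy zsru ofg ycj
Hunk 2: at line 8 remove [zsru] add [isf,nrwxy,uih] -> 14 lines: nap mbazv ehnez vhhwi xzu byo zgv tyxz kjcy isf nrwxy uih ofg ycj
Hunk 3: at line 7 remove [tyxz,kjcy] add [wcyih,tlr] -> 14 lines: nap mbazv ehnez vhhwi xzu byo zgv wcyih tlr isf nrwxy uih ofg ycj
Hunk 4: at line 2 remove [ehnez,vhhwi,xzu] add [lczy,zjfiv,hzup] -> 14 lines: nap mbazv lczy zjfiv hzup byo zgv wcyih tlr isf nrwxy uih ofg ycj
Final line 12: uih

Answer: uih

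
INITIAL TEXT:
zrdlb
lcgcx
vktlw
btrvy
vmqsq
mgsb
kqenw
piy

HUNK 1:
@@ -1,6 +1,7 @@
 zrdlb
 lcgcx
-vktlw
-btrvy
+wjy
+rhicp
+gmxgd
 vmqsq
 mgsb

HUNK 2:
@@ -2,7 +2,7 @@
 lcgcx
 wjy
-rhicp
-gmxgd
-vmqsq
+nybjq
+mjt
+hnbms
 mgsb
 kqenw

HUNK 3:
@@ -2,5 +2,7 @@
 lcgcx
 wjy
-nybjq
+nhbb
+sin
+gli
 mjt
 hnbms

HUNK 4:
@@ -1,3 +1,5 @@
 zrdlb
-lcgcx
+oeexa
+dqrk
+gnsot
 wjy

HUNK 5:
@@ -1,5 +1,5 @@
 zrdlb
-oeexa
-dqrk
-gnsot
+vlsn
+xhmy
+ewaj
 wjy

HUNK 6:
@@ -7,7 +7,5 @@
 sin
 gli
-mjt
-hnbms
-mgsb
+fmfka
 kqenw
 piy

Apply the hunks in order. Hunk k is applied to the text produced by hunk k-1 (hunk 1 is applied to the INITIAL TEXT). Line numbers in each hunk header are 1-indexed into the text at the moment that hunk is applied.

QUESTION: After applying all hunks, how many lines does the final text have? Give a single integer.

Hunk 1: at line 1 remove [vktlw,btrvy] add [wjy,rhicp,gmxgd] -> 9 lines: zrdlb lcgcx wjy rhicp gmxgd vmqsq mgsb kqenw piy
Hunk 2: at line 2 remove [rhicp,gmxgd,vmqsq] add [nybjq,mjt,hnbms] -> 9 lines: zrdlb lcgcx wjy nybjq mjt hnbms mgsb kqenw piy
Hunk 3: at line 2 remove [nybjq] add [nhbb,sin,gli] -> 11 lines: zrdlb lcgcx wjy nhbb sin gli mjt hnbms mgsb kqenw piy
Hunk 4: at line 1 remove [lcgcx] add [oeexa,dqrk,gnsot] -> 13 lines: zrdlb oeexa dqrk gnsot wjy nhbb sin gli mjt hnbms mgsb kqenw piy
Hunk 5: at line 1 remove [oeexa,dqrk,gnsot] add [vlsn,xhmy,ewaj] -> 13 lines: zrdlb vlsn xhmy ewaj wjy nhbb sin gli mjt hnbms mgsb kqenw piy
Hunk 6: at line 7 remove [mjt,hnbms,mgsb] add [fmfka] -> 11 lines: zrdlb vlsn xhmy ewaj wjy nhbb sin gli fmfka kqenw piy
Final line count: 11

Answer: 11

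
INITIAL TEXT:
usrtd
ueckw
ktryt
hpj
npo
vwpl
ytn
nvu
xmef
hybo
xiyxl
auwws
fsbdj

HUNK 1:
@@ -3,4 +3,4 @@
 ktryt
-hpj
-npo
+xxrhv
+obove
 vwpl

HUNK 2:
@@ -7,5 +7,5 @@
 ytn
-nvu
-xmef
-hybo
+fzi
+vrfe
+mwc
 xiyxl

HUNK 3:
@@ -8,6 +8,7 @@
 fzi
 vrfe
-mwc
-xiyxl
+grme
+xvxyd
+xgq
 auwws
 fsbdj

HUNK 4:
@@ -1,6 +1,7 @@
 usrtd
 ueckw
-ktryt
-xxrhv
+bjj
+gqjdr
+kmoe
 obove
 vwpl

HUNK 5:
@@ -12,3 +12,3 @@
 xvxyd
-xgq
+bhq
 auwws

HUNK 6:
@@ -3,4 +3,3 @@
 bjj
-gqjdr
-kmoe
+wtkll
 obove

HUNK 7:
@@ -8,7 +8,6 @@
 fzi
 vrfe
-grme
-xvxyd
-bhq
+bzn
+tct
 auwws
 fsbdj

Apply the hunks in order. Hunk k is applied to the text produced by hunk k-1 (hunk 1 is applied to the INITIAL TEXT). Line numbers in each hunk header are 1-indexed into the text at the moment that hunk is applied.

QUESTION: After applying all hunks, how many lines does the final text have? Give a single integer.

Answer: 13

Derivation:
Hunk 1: at line 3 remove [hpj,npo] add [xxrhv,obove] -> 13 lines: usrtd ueckw ktryt xxrhv obove vwpl ytn nvu xmef hybo xiyxl auwws fsbdj
Hunk 2: at line 7 remove [nvu,xmef,hybo] add [fzi,vrfe,mwc] -> 13 lines: usrtd ueckw ktryt xxrhv obove vwpl ytn fzi vrfe mwc xiyxl auwws fsbdj
Hunk 3: at line 8 remove [mwc,xiyxl] add [grme,xvxyd,xgq] -> 14 lines: usrtd ueckw ktryt xxrhv obove vwpl ytn fzi vrfe grme xvxyd xgq auwws fsbdj
Hunk 4: at line 1 remove [ktryt,xxrhv] add [bjj,gqjdr,kmoe] -> 15 lines: usrtd ueckw bjj gqjdr kmoe obove vwpl ytn fzi vrfe grme xvxyd xgq auwws fsbdj
Hunk 5: at line 12 remove [xgq] add [bhq] -> 15 lines: usrtd ueckw bjj gqjdr kmoe obove vwpl ytn fzi vrfe grme xvxyd bhq auwws fsbdj
Hunk 6: at line 3 remove [gqjdr,kmoe] add [wtkll] -> 14 lines: usrtd ueckw bjj wtkll obove vwpl ytn fzi vrfe grme xvxyd bhq auwws fsbdj
Hunk 7: at line 8 remove [grme,xvxyd,bhq] add [bzn,tct] -> 13 lines: usrtd ueckw bjj wtkll obove vwpl ytn fzi vrfe bzn tct auwws fsbdj
Final line count: 13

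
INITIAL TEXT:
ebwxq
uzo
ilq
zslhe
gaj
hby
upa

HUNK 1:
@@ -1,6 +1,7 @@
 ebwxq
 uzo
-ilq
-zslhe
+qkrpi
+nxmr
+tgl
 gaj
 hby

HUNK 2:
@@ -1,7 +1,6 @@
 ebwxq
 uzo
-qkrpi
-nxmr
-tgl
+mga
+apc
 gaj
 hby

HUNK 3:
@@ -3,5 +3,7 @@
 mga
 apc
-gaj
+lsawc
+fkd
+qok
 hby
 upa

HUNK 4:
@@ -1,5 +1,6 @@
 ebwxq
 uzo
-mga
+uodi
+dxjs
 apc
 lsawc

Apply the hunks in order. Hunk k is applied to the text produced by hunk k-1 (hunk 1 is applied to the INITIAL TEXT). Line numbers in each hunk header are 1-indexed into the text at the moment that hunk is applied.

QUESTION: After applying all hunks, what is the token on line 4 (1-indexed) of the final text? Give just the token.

Answer: dxjs

Derivation:
Hunk 1: at line 1 remove [ilq,zslhe] add [qkrpi,nxmr,tgl] -> 8 lines: ebwxq uzo qkrpi nxmr tgl gaj hby upa
Hunk 2: at line 1 remove [qkrpi,nxmr,tgl] add [mga,apc] -> 7 lines: ebwxq uzo mga apc gaj hby upa
Hunk 3: at line 3 remove [gaj] add [lsawc,fkd,qok] -> 9 lines: ebwxq uzo mga apc lsawc fkd qok hby upa
Hunk 4: at line 1 remove [mga] add [uodi,dxjs] -> 10 lines: ebwxq uzo uodi dxjs apc lsawc fkd qok hby upa
Final line 4: dxjs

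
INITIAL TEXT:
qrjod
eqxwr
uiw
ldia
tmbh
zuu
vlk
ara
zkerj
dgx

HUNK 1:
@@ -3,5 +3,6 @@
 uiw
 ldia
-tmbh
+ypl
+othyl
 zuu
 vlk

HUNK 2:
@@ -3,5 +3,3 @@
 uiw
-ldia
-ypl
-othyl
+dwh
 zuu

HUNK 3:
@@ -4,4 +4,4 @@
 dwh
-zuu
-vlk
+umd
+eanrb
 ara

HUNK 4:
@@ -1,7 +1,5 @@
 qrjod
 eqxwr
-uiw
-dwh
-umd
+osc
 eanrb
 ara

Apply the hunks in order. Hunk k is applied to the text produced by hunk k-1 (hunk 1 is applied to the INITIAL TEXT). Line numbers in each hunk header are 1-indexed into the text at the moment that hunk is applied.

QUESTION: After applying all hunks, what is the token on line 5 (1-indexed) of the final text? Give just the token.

Answer: ara

Derivation:
Hunk 1: at line 3 remove [tmbh] add [ypl,othyl] -> 11 lines: qrjod eqxwr uiw ldia ypl othyl zuu vlk ara zkerj dgx
Hunk 2: at line 3 remove [ldia,ypl,othyl] add [dwh] -> 9 lines: qrjod eqxwr uiw dwh zuu vlk ara zkerj dgx
Hunk 3: at line 4 remove [zuu,vlk] add [umd,eanrb] -> 9 lines: qrjod eqxwr uiw dwh umd eanrb ara zkerj dgx
Hunk 4: at line 1 remove [uiw,dwh,umd] add [osc] -> 7 lines: qrjod eqxwr osc eanrb ara zkerj dgx
Final line 5: ara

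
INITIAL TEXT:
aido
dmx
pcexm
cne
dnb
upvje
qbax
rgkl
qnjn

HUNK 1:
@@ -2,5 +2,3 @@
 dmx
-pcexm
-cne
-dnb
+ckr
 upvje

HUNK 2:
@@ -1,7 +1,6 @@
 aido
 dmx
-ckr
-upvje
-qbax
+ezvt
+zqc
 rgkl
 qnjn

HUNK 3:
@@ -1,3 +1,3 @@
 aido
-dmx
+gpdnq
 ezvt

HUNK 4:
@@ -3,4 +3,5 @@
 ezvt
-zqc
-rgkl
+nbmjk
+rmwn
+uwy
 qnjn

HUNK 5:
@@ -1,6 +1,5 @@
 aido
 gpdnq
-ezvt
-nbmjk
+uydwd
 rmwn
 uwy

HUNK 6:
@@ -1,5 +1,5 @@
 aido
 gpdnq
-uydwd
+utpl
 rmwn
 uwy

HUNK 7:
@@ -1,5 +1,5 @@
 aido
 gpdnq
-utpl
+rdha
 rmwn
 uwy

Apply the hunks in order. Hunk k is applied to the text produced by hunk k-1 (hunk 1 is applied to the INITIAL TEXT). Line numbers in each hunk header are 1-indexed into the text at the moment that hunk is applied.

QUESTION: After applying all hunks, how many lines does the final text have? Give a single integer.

Answer: 6

Derivation:
Hunk 1: at line 2 remove [pcexm,cne,dnb] add [ckr] -> 7 lines: aido dmx ckr upvje qbax rgkl qnjn
Hunk 2: at line 1 remove [ckr,upvje,qbax] add [ezvt,zqc] -> 6 lines: aido dmx ezvt zqc rgkl qnjn
Hunk 3: at line 1 remove [dmx] add [gpdnq] -> 6 lines: aido gpdnq ezvt zqc rgkl qnjn
Hunk 4: at line 3 remove [zqc,rgkl] add [nbmjk,rmwn,uwy] -> 7 lines: aido gpdnq ezvt nbmjk rmwn uwy qnjn
Hunk 5: at line 1 remove [ezvt,nbmjk] add [uydwd] -> 6 lines: aido gpdnq uydwd rmwn uwy qnjn
Hunk 6: at line 1 remove [uydwd] add [utpl] -> 6 lines: aido gpdnq utpl rmwn uwy qnjn
Hunk 7: at line 1 remove [utpl] add [rdha] -> 6 lines: aido gpdnq rdha rmwn uwy qnjn
Final line count: 6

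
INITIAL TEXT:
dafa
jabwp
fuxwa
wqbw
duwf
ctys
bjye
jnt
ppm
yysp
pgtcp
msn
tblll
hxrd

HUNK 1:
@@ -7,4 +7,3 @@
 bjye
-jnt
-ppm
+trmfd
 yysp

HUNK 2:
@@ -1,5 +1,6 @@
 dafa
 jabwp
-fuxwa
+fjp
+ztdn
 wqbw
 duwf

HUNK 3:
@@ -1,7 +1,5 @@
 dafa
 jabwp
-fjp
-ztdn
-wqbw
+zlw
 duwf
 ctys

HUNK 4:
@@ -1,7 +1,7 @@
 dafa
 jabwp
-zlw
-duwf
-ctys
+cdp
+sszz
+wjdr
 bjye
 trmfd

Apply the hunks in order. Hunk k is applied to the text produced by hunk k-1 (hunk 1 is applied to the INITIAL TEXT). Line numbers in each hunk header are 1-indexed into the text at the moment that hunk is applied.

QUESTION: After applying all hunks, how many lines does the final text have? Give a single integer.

Hunk 1: at line 7 remove [jnt,ppm] add [trmfd] -> 13 lines: dafa jabwp fuxwa wqbw duwf ctys bjye trmfd yysp pgtcp msn tblll hxrd
Hunk 2: at line 1 remove [fuxwa] add [fjp,ztdn] -> 14 lines: dafa jabwp fjp ztdn wqbw duwf ctys bjye trmfd yysp pgtcp msn tblll hxrd
Hunk 3: at line 1 remove [fjp,ztdn,wqbw] add [zlw] -> 12 lines: dafa jabwp zlw duwf ctys bjye trmfd yysp pgtcp msn tblll hxrd
Hunk 4: at line 1 remove [zlw,duwf,ctys] add [cdp,sszz,wjdr] -> 12 lines: dafa jabwp cdp sszz wjdr bjye trmfd yysp pgtcp msn tblll hxrd
Final line count: 12

Answer: 12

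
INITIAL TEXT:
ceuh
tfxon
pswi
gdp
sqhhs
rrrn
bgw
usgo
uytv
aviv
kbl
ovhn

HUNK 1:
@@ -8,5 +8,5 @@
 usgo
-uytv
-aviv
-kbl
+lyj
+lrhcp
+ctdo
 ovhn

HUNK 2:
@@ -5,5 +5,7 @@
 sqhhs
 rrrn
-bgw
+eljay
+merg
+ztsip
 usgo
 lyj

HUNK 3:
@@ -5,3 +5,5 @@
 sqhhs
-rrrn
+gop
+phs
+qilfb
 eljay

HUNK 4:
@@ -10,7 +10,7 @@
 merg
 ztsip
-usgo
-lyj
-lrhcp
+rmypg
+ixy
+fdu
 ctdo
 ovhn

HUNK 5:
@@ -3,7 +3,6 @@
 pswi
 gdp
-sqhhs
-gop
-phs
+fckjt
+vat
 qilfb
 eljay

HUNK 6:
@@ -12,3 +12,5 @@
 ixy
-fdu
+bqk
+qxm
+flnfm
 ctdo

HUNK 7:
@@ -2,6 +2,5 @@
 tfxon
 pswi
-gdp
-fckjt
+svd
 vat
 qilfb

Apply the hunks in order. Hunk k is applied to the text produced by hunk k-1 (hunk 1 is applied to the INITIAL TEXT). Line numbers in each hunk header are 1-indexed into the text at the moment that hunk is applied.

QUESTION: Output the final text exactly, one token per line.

Hunk 1: at line 8 remove [uytv,aviv,kbl] add [lyj,lrhcp,ctdo] -> 12 lines: ceuh tfxon pswi gdp sqhhs rrrn bgw usgo lyj lrhcp ctdo ovhn
Hunk 2: at line 5 remove [bgw] add [eljay,merg,ztsip] -> 14 lines: ceuh tfxon pswi gdp sqhhs rrrn eljay merg ztsip usgo lyj lrhcp ctdo ovhn
Hunk 3: at line 5 remove [rrrn] add [gop,phs,qilfb] -> 16 lines: ceuh tfxon pswi gdp sqhhs gop phs qilfb eljay merg ztsip usgo lyj lrhcp ctdo ovhn
Hunk 4: at line 10 remove [usgo,lyj,lrhcp] add [rmypg,ixy,fdu] -> 16 lines: ceuh tfxon pswi gdp sqhhs gop phs qilfb eljay merg ztsip rmypg ixy fdu ctdo ovhn
Hunk 5: at line 3 remove [sqhhs,gop,phs] add [fckjt,vat] -> 15 lines: ceuh tfxon pswi gdp fckjt vat qilfb eljay merg ztsip rmypg ixy fdu ctdo ovhn
Hunk 6: at line 12 remove [fdu] add [bqk,qxm,flnfm] -> 17 lines: ceuh tfxon pswi gdp fckjt vat qilfb eljay merg ztsip rmypg ixy bqk qxm flnfm ctdo ovhn
Hunk 7: at line 2 remove [gdp,fckjt] add [svd] -> 16 lines: ceuh tfxon pswi svd vat qilfb eljay merg ztsip rmypg ixy bqk qxm flnfm ctdo ovhn

Answer: ceuh
tfxon
pswi
svd
vat
qilfb
eljay
merg
ztsip
rmypg
ixy
bqk
qxm
flnfm
ctdo
ovhn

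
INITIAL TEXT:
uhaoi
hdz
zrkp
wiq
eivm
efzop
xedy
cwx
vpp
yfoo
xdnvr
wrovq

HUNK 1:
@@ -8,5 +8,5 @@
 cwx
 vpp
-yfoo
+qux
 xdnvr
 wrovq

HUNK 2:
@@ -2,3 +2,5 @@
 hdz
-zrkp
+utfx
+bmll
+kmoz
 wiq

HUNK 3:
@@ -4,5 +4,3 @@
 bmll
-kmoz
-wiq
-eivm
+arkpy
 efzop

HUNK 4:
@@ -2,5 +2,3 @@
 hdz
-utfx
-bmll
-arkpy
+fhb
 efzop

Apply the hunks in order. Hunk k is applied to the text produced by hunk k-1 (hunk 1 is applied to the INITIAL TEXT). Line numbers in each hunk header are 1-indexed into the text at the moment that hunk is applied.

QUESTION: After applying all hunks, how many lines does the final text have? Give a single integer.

Hunk 1: at line 8 remove [yfoo] add [qux] -> 12 lines: uhaoi hdz zrkp wiq eivm efzop xedy cwx vpp qux xdnvr wrovq
Hunk 2: at line 2 remove [zrkp] add [utfx,bmll,kmoz] -> 14 lines: uhaoi hdz utfx bmll kmoz wiq eivm efzop xedy cwx vpp qux xdnvr wrovq
Hunk 3: at line 4 remove [kmoz,wiq,eivm] add [arkpy] -> 12 lines: uhaoi hdz utfx bmll arkpy efzop xedy cwx vpp qux xdnvr wrovq
Hunk 4: at line 2 remove [utfx,bmll,arkpy] add [fhb] -> 10 lines: uhaoi hdz fhb efzop xedy cwx vpp qux xdnvr wrovq
Final line count: 10

Answer: 10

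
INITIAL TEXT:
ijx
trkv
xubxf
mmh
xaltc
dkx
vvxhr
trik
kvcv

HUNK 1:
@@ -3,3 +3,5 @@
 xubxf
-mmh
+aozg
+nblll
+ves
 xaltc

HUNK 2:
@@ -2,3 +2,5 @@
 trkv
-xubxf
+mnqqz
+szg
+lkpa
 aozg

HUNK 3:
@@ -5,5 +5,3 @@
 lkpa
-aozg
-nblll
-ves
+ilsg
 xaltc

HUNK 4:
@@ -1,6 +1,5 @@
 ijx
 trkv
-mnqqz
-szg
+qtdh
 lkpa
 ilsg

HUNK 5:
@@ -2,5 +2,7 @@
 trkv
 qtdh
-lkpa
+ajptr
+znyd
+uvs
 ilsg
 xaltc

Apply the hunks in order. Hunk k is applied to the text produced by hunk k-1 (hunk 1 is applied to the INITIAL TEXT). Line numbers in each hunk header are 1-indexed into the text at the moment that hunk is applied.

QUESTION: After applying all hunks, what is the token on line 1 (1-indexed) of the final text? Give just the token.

Answer: ijx

Derivation:
Hunk 1: at line 3 remove [mmh] add [aozg,nblll,ves] -> 11 lines: ijx trkv xubxf aozg nblll ves xaltc dkx vvxhr trik kvcv
Hunk 2: at line 2 remove [xubxf] add [mnqqz,szg,lkpa] -> 13 lines: ijx trkv mnqqz szg lkpa aozg nblll ves xaltc dkx vvxhr trik kvcv
Hunk 3: at line 5 remove [aozg,nblll,ves] add [ilsg] -> 11 lines: ijx trkv mnqqz szg lkpa ilsg xaltc dkx vvxhr trik kvcv
Hunk 4: at line 1 remove [mnqqz,szg] add [qtdh] -> 10 lines: ijx trkv qtdh lkpa ilsg xaltc dkx vvxhr trik kvcv
Hunk 5: at line 2 remove [lkpa] add [ajptr,znyd,uvs] -> 12 lines: ijx trkv qtdh ajptr znyd uvs ilsg xaltc dkx vvxhr trik kvcv
Final line 1: ijx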